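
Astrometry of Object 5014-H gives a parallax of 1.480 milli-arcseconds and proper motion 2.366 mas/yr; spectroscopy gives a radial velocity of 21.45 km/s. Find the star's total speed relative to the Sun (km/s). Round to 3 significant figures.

22.7 km/s

d = 1/p = 1/0.001480″ = 675.68 pc.
μ = 2.366 mas/yr = 0.002366 ″/yr.
v_t = 4.740 μ d = 4.740 × 0.002366 × 675.68 = 7.5776 km/s.
v = √(v_r² + v_t²) = √(21.45² + 7.5776²) = √517.523 = 22.749 km/s.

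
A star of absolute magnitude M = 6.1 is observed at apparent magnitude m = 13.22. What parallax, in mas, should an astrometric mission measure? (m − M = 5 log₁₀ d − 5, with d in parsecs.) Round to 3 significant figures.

m − M = 13.22 − 6.1 = 7.12.
d = 10^((m−M)/5 + 1) = 10^2.424 = 265.46 pc.
p = 1/d = 1/265.46 = 0.003767 arcsec = 3.767 mas.

3.77 mas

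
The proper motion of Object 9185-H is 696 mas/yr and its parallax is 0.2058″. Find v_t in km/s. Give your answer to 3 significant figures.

d = 1/p = 1/0.2058″ = 4.8591 pc.
μ = 696 mas/yr = 0.696 ″/yr.
v_t = 4.74 × μ × d = 4.74 × 0.696 × 4.8591 = 16.03 km/s.

16.0 km/s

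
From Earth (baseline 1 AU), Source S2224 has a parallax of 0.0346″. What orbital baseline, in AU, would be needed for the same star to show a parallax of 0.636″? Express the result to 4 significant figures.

18.38 AU

Parallax scales linearly with baseline: p ∝ B, so B = p_target / p_Earth × 1 AU.
B = 0.636 / 0.0346 = 18.382 AU.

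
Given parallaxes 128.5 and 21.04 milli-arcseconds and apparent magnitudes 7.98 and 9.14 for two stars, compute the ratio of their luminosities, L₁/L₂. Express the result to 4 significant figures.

L₁/L₂ = 0.07803

d₁ = 1/p₁ = 1/0.1285″ = 7.7821 pc; d₂ = 1/p₂ = 1/0.02104″ = 47.529 pc.
M₁ = m₁ − 5 log₁₀ d₁ + 5 = 7.98 − 4.4555 + 5 = 8.5245.
M₂ = 9.14 − 8.3848 + 5 = 5.7552.
L₁/L₂ = 10^(0.4(M₂ − M₁)) = 10^(0.4 × (-2.7693)) = 10^(-1.10772) = 0.078033.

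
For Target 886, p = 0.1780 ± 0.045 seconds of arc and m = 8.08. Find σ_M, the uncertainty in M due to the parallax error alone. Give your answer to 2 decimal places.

M = m − 5 log₁₀ d + 5 = m + 5 log₁₀ p + 5, so ∂M/∂p = 5/(p ln 10).
σ_M = (5/ln 10) · (σ_p/p) = 2.1715 × 0.045/0.1780 = 2.1715 × 0.25281 = 0.54898.

σ_M = 0.55 mag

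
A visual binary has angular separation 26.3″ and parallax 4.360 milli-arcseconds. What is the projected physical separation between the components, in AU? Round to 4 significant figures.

6032 AU

d = 1/p = 1/0.004360″ = 229.36 pc.
At distance d (pc), an angle of θ arcsec spans θ·d AU: s = 26.3 × 229.36 = 6032.2 AU.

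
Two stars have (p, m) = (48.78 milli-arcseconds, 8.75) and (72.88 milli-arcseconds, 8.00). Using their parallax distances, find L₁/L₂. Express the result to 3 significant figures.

L₁/L₂ = 1.12

d₁ = 1/p₁ = 1/0.04878″ = 20.5 pc; d₂ = 1/p₂ = 1/0.07288″ = 13.721 pc.
M₁ = m₁ − 5 log₁₀ d₁ + 5 = 8.75 − 6.5588 + 5 = 7.1912.
M₂ = 8.00 − 5.6869 + 5 = 7.3131.
L₁/L₂ = 10^(0.4(M₂ − M₁)) = 10^(0.4 × 0.1219) = 10^0.04876 = 1.1188.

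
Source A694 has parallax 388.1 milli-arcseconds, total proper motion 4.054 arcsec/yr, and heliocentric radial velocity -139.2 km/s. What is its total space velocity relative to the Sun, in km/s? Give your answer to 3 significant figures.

d = 1/p = 1/0.3881″ = 2.5767 pc.
v_t = 4.740 μ d = 4.740 × 4.054 × 2.5767 = 49.514 km/s.
v = √(v_r² + v_t²) = √((-139.2)² + 49.514²) = √21828.3 = 147.74 km/s.

148 km/s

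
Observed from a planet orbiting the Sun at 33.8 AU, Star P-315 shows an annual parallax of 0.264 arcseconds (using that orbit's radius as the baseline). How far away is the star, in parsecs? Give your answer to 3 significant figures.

With baseline B (in AU) and parallax p (in arcsec), d = B/p parsecs.
d = 33.8 / 0.264 = 128.03 pc.

128 pc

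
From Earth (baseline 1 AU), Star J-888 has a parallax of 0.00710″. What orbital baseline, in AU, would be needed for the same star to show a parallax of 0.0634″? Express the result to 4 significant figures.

Parallax scales linearly with baseline: p ∝ B, so B = p_target / p_Earth × 1 AU.
B = 0.0634 / 0.00710 = 8.9296 AU.

8.930 AU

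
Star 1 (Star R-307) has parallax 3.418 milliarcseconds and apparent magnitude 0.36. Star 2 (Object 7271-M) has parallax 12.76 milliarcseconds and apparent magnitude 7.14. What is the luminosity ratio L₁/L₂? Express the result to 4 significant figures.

L₁/L₂ = 7181

d₁ = 1/p₁ = 1/0.003418″ = 292.57 pc; d₂ = 1/p₂ = 1/0.01276″ = 78.37 pc.
M₁ = m₁ − 5 log₁₀ d₁ + 5 = 0.36 − 12.3311 + 5 = -6.9711.
M₂ = 7.14 − 9.4707 + 5 = 2.6693.
L₁/L₂ = 10^(0.4(M₂ − M₁)) = 10^(0.4 × 9.6404) = 10^3.85616 = 7180.6.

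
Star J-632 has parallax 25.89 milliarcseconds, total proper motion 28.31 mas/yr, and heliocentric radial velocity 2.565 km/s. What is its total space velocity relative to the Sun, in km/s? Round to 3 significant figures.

d = 1/p = 1/0.02589″ = 38.625 pc.
μ = 28.31 mas/yr = 0.02831 ″/yr.
v_t = 4.740 μ d = 4.740 × 0.02831 × 38.625 = 5.1831 km/s.
v = √(v_r² + v_t²) = √(2.565² + 5.1831²) = √33.4438 = 5.7831 km/s.

5.78 km/s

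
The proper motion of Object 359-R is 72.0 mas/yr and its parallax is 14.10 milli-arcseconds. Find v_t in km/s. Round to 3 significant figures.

d = 1/p = 1/0.01410″ = 70.922 pc.
μ = 72.0 mas/yr = 0.0720 ″/yr.
v_t = 4.74 × μ × d = 4.74 × 0.0720 × 70.922 = 24.204 km/s.

24.2 km/s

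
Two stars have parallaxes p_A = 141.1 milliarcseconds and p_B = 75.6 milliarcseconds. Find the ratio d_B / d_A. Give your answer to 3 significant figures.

Since d = 1/p, d_B/d_A = p_A/p_B.
= 141.1 / 75.6 = 1.8664.

1.87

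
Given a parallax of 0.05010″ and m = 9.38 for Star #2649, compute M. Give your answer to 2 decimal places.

M = 7.88

d = 1/p = 1/0.05010″ = 19.96 pc.
m − M = 5 log₁₀(19.96) − 5 = 6.5008 − 5 = 1.5008.
M = m − (m − M) = 9.38 − 1.5008 = 7.88.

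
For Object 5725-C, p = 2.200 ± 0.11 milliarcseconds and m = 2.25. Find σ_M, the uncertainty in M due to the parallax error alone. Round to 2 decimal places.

σ_M = 0.11 mag

M = m − 5 log₁₀ d + 5 = m + 5 log₁₀ p + 5, so ∂M/∂p = 5/(p ln 10).
σ_M = (5/ln 10) · (σ_p/p) = 2.1715 × 0.11/2.200 = 2.1715 × 0.05 = 0.10858.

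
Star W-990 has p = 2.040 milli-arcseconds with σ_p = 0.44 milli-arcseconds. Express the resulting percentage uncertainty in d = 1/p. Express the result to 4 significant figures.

21.57%

For d = 1/p, |σ_d/d| = |σ_p/p|.
σ_p/p = 0.44 / 2.040 = 0.21569 = 21.569%.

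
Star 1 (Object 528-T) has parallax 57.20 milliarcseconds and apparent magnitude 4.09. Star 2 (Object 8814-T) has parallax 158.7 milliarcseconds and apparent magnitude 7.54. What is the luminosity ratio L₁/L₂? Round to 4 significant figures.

d₁ = 1/p₁ = 1/0.05720″ = 17.483 pc; d₂ = 1/p₂ = 1/0.1587″ = 6.3012 pc.
M₁ = m₁ − 5 log₁₀ d₁ + 5 = 4.09 − 6.2131 + 5 = 2.8769.
M₂ = 7.54 − 3.9971 + 5 = 8.5429.
L₁/L₂ = 10^(0.4(M₂ − M₁)) = 10^(0.4 × 5.6660) = 10^2.26640 = 184.67.

L₁/L₂ = 184.7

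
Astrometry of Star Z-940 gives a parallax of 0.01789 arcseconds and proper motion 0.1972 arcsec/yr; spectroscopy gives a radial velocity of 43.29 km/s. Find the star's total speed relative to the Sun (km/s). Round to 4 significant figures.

67.85 km/s

d = 1/p = 1/0.01789″ = 55.897 pc.
v_t = 4.740 μ d = 4.740 × 0.1972 × 55.897 = 52.248 km/s.
v = √(v_r² + v_t²) = √(43.29² + 52.248²) = √4603.88 = 67.852 km/s.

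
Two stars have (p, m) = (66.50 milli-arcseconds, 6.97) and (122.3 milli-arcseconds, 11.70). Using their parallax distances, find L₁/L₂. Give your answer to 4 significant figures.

d₁ = 1/p₁ = 1/0.06650″ = 15.038 pc; d₂ = 1/p₂ = 1/0.1223″ = 8.1766 pc.
M₁ = m₁ − 5 log₁₀ d₁ + 5 = 6.97 − 5.8860 + 5 = 6.0840.
M₂ = 11.70 − 4.5629 + 5 = 12.1371.
L₁/L₂ = 10^(0.4(M₂ − M₁)) = 10^(0.4 × 6.0531) = 10^2.42124 = 263.78.

L₁/L₂ = 263.8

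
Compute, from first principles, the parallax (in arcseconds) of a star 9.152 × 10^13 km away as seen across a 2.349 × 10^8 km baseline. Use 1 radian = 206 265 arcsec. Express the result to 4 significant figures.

θ ≈ B/d = (2.349 × 10^8) / (9.152 × 10^13) = 2.5667 × 10^-6 rad.
In arcseconds: 2.5667 × 10^-6 × 206265 = 0.52942″.

0.5294 arcsec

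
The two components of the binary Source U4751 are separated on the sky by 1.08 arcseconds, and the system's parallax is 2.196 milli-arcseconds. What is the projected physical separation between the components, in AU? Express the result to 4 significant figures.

491.8 AU

d = 1/p = 1/0.002196″ = 455.37 pc.
At distance d (pc), an angle of θ arcsec spans θ·d AU: s = 1.08 × 455.37 = 491.8 AU.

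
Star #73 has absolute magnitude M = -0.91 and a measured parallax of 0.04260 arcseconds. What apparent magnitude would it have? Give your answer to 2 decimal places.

d = 1/p = 1/0.04260″ = 23.474 pc.
m − M = 5 log₁₀ d − 5 = 5 log₁₀(23.474) − 5 = 6.8529 − 5 = 1.8529.
m = M + (m − M) = -0.91 + 1.8529 = 0.94.

m = 0.94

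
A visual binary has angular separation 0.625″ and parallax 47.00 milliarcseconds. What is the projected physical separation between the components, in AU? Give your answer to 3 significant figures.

d = 1/p = 1/0.04700″ = 21.277 pc.
At distance d (pc), an angle of θ arcsec spans θ·d AU: s = 0.625 × 21.277 = 13.298 AU.

13.3 AU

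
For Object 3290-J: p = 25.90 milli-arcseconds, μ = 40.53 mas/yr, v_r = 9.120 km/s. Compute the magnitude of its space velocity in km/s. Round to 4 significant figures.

d = 1/p = 1/0.02590″ = 38.61 pc.
μ = 40.53 mas/yr = 0.04053 ″/yr.
v_t = 4.740 μ d = 4.740 × 0.04053 × 38.61 = 7.4175 km/s.
v = √(v_r² + v_t²) = √(9.120² + 7.4175²) = √138.194 = 11.756 km/s.

11.76 km/s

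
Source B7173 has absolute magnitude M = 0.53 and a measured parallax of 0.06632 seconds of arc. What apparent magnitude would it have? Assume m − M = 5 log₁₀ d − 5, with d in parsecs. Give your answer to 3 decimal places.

m = 1.422

d = 1/p = 1/0.06632″ = 15.078 pc.
m − M = 5 log₁₀ d − 5 = 5 log₁₀(15.078) − 5 = 5.8917 − 5 = 0.8917.
m = M + (m − M) = 0.53 + 0.8917 = 1.422.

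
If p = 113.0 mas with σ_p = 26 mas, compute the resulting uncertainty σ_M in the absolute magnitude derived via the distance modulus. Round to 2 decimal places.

σ_M = 0.50 mag

M = m − 5 log₁₀ d + 5 = m + 5 log₁₀ p + 5, so ∂M/∂p = 5/(p ln 10).
σ_M = (5/ln 10) · (σ_p/p) = 2.1715 × 26/113.0 = 2.1715 × 0.23009 = 0.49964.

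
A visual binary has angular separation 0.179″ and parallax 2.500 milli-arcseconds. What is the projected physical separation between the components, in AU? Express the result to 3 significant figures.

d = 1/p = 1/0.002500″ = 400 pc.
At distance d (pc), an angle of θ arcsec spans θ·d AU: s = 0.179 × 400 = 71.6 AU.

71.6 AU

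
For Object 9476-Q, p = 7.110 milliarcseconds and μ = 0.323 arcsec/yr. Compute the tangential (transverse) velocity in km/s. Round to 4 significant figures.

215.3 km/s

d = 1/p = 1/0.007110″ = 140.65 pc.
v_t = 4.74 × μ × d = 4.74 × 0.323 × 140.65 = 215.34 km/s.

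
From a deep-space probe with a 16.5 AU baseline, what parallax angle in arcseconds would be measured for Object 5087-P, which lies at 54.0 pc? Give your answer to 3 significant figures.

0.306 arcsec

p (arcsec) = B (AU) / d (pc).
p = 16.5 / 54.0 = 0.30556 arcsec.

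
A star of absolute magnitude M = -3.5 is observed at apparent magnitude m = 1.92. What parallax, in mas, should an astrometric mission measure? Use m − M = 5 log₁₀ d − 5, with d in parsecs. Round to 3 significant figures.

m − M = 1.92 − (-3.5) = 5.42.
d = 10^((m−M)/5 + 1) = 10^2.084 = 121.34 pc.
p = 1/d = 1/121.34 = 0.0082413 arcsec = 8.2413 mas.

8.24 mas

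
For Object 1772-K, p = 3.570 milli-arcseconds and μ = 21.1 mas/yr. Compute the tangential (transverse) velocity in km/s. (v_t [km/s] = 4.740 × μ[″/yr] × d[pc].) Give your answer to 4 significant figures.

d = 1/p = 1/0.003570″ = 280.11 pc.
μ = 21.1 mas/yr = 0.0211 ″/yr.
v_t = 4.74 × μ × d = 4.74 × 0.0211 × 280.11 = 28.015 km/s.

28.02 km/s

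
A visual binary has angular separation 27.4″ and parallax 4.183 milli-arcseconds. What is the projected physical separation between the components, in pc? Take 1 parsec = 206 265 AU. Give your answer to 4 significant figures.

0.03176 pc

d = 1/p = 1/0.004183″ = 239.06 pc.
At distance d (pc), an angle of θ arcsec spans θ·d AU: s = 27.4 × 239.06 = 6550.2 AU.
= 6550.2 / 206265 = 0.031756 pc.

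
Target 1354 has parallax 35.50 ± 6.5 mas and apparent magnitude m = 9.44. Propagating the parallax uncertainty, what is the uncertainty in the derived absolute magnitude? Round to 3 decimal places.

σ_M = 0.398 mag

M = m − 5 log₁₀ d + 5 = m + 5 log₁₀ p + 5, so ∂M/∂p = 5/(p ln 10).
σ_M = (5/ln 10) · (σ_p/p) = 2.1715 × 6.5/35.50 = 2.1715 × 0.1831 = 0.3976.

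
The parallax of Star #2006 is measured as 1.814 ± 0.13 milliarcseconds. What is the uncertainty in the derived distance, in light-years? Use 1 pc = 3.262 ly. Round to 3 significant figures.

129 ly

d = 1/p, so σ_d = σ_p / p².
σ_d = 0.000130 / (0.001814)² = 0.000130 / 0.0000032906 = 39.506 pc = 39.506 × 3.262 ly = 128.87 ly.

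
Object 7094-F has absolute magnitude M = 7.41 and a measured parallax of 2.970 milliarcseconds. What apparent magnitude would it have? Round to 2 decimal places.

m = 15.05

d = 1/p = 1/0.002970″ = 336.7 pc.
m − M = 5 log₁₀ d − 5 = 5 log₁₀(336.7) − 5 = 12.6362 − 5 = 7.6362.
m = M + (m − M) = 7.41 + 7.6362 = 15.05.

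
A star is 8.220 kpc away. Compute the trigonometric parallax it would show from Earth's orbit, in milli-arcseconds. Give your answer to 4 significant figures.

d = 8.220 kpc = 8220 pc.
p = 1/d = 1/8220 = 0.00012165 arcsec.
= 0.00012165 × 1000 = 0.12165 mas.

0.1217 mas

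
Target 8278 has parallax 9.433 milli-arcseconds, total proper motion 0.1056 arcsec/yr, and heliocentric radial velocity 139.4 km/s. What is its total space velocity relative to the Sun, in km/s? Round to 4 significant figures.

d = 1/p = 1/0.009433″ = 106.01 pc.
v_t = 4.740 μ d = 4.740 × 0.1056 × 106.01 = 53.063 km/s.
v = √(v_r² + v_t²) = √(139.4² + 53.063²) = √22248 = 149.16 km/s.

149.2 km/s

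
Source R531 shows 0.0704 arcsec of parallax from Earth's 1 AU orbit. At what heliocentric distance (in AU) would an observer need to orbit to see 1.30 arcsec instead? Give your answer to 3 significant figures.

18.5 AU

Parallax scales linearly with baseline: p ∝ B, so B = p_target / p_Earth × 1 AU.
B = 1.30 / 0.0704 = 18.466 AU.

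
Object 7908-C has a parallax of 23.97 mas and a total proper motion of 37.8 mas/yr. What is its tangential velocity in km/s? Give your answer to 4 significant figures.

7.475 km/s

d = 1/p = 1/0.02397″ = 41.719 pc.
μ = 37.8 mas/yr = 0.0378 ″/yr.
v_t = 4.74 × μ × d = 4.74 × 0.0378 × 41.719 = 7.4749 km/s.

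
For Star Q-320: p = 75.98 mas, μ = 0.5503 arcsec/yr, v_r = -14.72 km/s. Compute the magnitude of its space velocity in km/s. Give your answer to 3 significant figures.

d = 1/p = 1/0.07598″ = 13.161 pc.
v_t = 4.740 μ d = 4.740 × 0.5503 × 13.161 = 34.329 km/s.
v = √(v_r² + v_t²) = √((-14.72)² + 34.329²) = √1395.16 = 37.352 km/s.

37.4 km/s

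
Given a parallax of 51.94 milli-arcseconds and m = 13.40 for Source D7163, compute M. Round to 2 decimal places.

M = 11.98

d = 1/p = 1/0.05194″ = 19.253 pc.
m − M = 5 log₁₀(19.253) − 5 = 6.4225 − 5 = 1.4225.
M = m − (m − M) = 13.40 − 1.4225 = 11.98.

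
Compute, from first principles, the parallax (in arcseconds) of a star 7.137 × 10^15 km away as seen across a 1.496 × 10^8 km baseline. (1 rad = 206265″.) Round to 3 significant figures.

θ ≈ B/d = (1.496 × 10^8) / (7.137 × 10^15) = 2.0961 × 10^-8 rad.
In arcseconds: 2.0961 × 10^-8 × 206265 = 0.0043235″.

0.00432 arcsec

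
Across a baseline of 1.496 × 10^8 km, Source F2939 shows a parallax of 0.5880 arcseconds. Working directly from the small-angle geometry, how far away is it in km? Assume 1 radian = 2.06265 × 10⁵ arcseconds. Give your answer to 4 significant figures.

θ = 0.5880″ = 0.5880/206265 = 2.8507 × 10^-6 rad.
d = B/θ = (1.496 × 10^8) / (2.8507 × 10^-6) = 5.2478 × 10^13 km.

5.248 × 10^13 km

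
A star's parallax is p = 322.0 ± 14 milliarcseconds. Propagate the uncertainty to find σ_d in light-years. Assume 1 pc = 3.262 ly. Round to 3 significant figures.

d = 1/p, so σ_d = σ_p / p².
σ_d = 0.0140 / (0.3220)² = 0.0140 / 0.10368 = 0.13503 pc = 0.13503 × 3.262 ly = 0.44047 ly.

0.440 ly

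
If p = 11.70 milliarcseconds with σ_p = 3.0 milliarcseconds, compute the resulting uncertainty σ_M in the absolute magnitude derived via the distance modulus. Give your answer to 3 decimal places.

σ_M = 0.557 mag

M = m − 5 log₁₀ d + 5 = m + 5 log₁₀ p + 5, so ∂M/∂p = 5/(p ln 10).
σ_M = (5/ln 10) · (σ_p/p) = 2.1715 × 3.0/11.70 = 2.1715 × 0.25641 = 0.55679.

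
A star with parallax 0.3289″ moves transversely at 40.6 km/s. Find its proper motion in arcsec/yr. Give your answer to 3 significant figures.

d = 1/p = 1/0.3289″ = 3.0404 pc.
μ = v_t / (4.74 d) = 40.6 / (4.74 × 3.0404) = 40.6 / 14.411 = 2.8173 ″/yr.

2.82 arcsec/yr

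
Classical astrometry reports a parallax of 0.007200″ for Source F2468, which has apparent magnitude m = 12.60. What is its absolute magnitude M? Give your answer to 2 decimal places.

d = 1/p = 1/0.007200″ = 138.89 pc.
m − M = 5 log₁₀(138.89) − 5 = 10.7134 − 5 = 5.7134.
M = m − (m − M) = 12.60 − 5.7134 = 6.89.

M = 6.89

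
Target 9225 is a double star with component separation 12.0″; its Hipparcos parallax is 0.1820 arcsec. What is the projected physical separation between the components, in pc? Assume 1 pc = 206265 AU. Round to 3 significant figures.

d = 1/p = 1/0.1820″ = 5.4945 pc.
At distance d (pc), an angle of θ arcsec spans θ·d AU: s = 12.0 × 5.4945 = 65.934 AU.
= 65.934 / 206265 = 0.00031966 pc.

0.000320 pc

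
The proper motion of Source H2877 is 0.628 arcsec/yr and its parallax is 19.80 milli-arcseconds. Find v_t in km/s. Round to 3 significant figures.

150 km/s

d = 1/p = 1/0.01980″ = 50.505 pc.
v_t = 4.74 × μ × d = 4.74 × 0.628 × 50.505 = 150.34 km/s.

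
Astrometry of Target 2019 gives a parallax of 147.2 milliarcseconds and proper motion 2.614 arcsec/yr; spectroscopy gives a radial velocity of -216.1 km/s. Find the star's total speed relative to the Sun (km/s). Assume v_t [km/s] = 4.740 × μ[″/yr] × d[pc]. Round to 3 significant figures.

232 km/s

d = 1/p = 1/0.1472″ = 6.7935 pc.
v_t = 4.740 μ d = 4.740 × 2.614 × 6.7935 = 84.174 km/s.
v = √(v_r² + v_t²) = √((-216.1)² + 84.174²) = √53784.5 = 231.91 km/s.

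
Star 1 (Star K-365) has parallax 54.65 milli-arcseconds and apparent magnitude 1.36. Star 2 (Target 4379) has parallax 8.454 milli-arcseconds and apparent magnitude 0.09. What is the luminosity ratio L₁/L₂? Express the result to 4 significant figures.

L₁/L₂ = 0.007429

d₁ = 1/p₁ = 1/0.05465″ = 18.298 pc; d₂ = 1/p₂ = 1/0.008454″ = 118.29 pc.
M₁ = m₁ − 5 log₁₀ d₁ + 5 = 1.36 − 6.3120 + 5 = 0.0480.
M₂ = 0.09 − 10.3647 + 5 = -5.2747.
L₁/L₂ = 10^(0.4(M₂ − M₁)) = 10^(0.4 × (-5.3227)) = 10^(-2.12908) = 0.0074288.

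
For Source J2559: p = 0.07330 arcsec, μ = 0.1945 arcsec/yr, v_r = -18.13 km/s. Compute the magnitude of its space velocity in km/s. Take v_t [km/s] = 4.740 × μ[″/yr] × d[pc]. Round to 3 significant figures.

d = 1/p = 1/0.07330″ = 13.643 pc.
v_t = 4.740 μ d = 4.740 × 0.1945 × 13.643 = 12.578 km/s.
v = √(v_r² + v_t²) = √((-18.13)² + 12.578²) = √486.903 = 22.066 km/s.

22.1 km/s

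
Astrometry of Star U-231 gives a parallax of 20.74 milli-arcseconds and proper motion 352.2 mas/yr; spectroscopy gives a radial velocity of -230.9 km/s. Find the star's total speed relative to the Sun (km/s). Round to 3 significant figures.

245 km/s

d = 1/p = 1/0.02074″ = 48.216 pc.
μ = 352.2 mas/yr = 0.3522 ″/yr.
v_t = 4.740 μ d = 4.740 × 0.3522 × 48.216 = 80.493 km/s.
v = √(v_r² + v_t²) = √((-230.9)² + 80.493²) = √59793.9 = 244.53 km/s.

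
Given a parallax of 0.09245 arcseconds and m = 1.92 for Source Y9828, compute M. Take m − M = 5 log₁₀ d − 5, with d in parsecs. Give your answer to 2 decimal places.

d = 1/p = 1/0.09245″ = 10.817 pc.
m − M = 5 log₁₀(10.817) − 5 = 5.1705 − 5 = 0.1705.
M = m − (m − M) = 1.92 − 0.1705 = 1.75.

M = 1.75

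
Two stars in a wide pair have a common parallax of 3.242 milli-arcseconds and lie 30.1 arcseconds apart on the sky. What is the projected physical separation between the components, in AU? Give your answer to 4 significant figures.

d = 1/p = 1/0.003242″ = 308.45 pc.
At distance d (pc), an angle of θ arcsec spans θ·d AU: s = 30.1 × 308.45 = 9284.3 AU.

9284 AU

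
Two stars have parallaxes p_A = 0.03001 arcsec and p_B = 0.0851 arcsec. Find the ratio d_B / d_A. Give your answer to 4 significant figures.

0.3526

Since d = 1/p, d_B/d_A = p_A/p_B.
= 0.03001 / 0.0851 = 0.35264.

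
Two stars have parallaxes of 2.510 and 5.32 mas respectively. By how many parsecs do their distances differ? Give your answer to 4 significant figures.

210.4 pc

d_A = 1/0.002510″ = 398.41 pc; d_B = 1/0.005320″ = 187.97 pc.
|d_B − d_A| = |187.97 − 398.41| = 210.44 pc.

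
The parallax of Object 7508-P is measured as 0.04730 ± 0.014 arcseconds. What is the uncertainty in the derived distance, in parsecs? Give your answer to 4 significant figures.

d = 1/p, so σ_d = σ_p / p².
σ_d = 0.0140 / (0.04730)² = 0.0140 / 0.0022373 = 6.2575 pc.

6.258 pc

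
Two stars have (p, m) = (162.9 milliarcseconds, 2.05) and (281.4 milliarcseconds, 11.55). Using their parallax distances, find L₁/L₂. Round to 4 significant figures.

d₁ = 1/p₁ = 1/0.1629″ = 6.1387 pc; d₂ = 1/p₂ = 1/0.2814″ = 3.5537 pc.
M₁ = m₁ − 5 log₁₀ d₁ + 5 = 2.05 − 3.9404 + 5 = 3.1096.
M₂ = 11.55 − 2.7534 + 5 = 13.7966.
L₁/L₂ = 10^(0.4(M₂ − M₁)) = 10^(0.4 × 10.6870) = 10^4.27480 = 18828.

L₁/L₂ = 18830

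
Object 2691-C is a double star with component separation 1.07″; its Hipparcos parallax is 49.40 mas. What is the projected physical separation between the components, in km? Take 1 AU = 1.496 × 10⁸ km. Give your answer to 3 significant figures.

d = 1/p = 1/0.04940″ = 20.243 pc.
At distance d (pc), an angle of θ arcsec spans θ·d AU: s = 1.07 × 20.243 = 21.66 AU.
= 21.66 × 1.496 × 10⁸ km = 3.2403 × 10^9 km.

3.24 × 10^9 km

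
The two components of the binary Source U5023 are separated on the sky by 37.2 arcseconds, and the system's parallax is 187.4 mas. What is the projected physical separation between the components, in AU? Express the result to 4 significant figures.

d = 1/p = 1/0.1874″ = 5.3362 pc.
At distance d (pc), an angle of θ arcsec spans θ·d AU: s = 37.2 × 5.3362 = 198.51 AU.

198.5 AU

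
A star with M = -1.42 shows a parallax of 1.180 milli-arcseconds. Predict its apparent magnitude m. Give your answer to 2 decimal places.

d = 1/p = 1/0.001180″ = 847.46 pc.
m − M = 5 log₁₀ d − 5 = 5 log₁₀(847.46) − 5 = 14.6406 − 5 = 9.6406.
m = M + (m − M) = -1.42 + 9.6406 = 8.22.

m = 8.22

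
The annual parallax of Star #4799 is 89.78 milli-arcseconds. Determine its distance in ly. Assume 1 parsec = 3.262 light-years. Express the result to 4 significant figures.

36.33 ly

p = 89.78 milli-arcseconds = 0.08978 arcsec.
d = 1/p = 1/0.08978 = 11.138 pc.
In light-years: 11.138 × 3.262 = 36.332 ly.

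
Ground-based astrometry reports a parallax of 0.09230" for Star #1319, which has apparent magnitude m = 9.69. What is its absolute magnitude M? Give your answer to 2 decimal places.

d = 1/p = 1/0.09230″ = 10.834 pc.
m − M = 5 log₁₀(10.834) − 5 = 5.1739 − 5 = 0.1739.
M = m − (m − M) = 9.69 − 0.1739 = 9.52.

M = 9.52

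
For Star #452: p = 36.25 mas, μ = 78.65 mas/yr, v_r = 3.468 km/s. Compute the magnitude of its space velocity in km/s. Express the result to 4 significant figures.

d = 1/p = 1/0.03625″ = 27.586 pc.
μ = 78.65 mas/yr = 0.07865 ″/yr.
v_t = 4.740 μ d = 4.740 × 0.07865 × 27.586 = 10.284 km/s.
v = √(v_r² + v_t²) = √(3.468² + 10.284²) = √117.788 = 10.853 km/s.

10.85 km/s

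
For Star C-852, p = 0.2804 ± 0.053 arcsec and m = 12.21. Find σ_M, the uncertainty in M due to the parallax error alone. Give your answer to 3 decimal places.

σ_M = 0.410 mag

M = m − 5 log₁₀ d + 5 = m + 5 log₁₀ p + 5, so ∂M/∂p = 5/(p ln 10).
σ_M = (5/ln 10) · (σ_p/p) = 2.1715 × 0.053/0.2804 = 2.1715 × 0.18902 = 0.41046.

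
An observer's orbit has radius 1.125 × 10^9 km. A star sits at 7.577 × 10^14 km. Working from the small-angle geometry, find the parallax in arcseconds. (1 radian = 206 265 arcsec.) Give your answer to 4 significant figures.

0.3063 arcsec

θ ≈ B/d = (1.125 × 10^9) / (7.577 × 10^14) = 1.4848 × 10^-6 rad.
In arcseconds: 1.4848 × 10^-6 × 206265 = 0.30626″.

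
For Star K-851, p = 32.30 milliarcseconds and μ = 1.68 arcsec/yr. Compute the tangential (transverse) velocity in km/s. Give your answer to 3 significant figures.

247 km/s

d = 1/p = 1/0.03230″ = 30.96 pc.
v_t = 4.74 × μ × d = 4.74 × 1.68 × 30.96 = 246.54 km/s.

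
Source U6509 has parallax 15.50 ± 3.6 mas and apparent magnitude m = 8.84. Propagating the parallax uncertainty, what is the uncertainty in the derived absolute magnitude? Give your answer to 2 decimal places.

σ_M = 0.50 mag

M = m − 5 log₁₀ d + 5 = m + 5 log₁₀ p + 5, so ∂M/∂p = 5/(p ln 10).
σ_M = (5/ln 10) · (σ_p/p) = 2.1715 × 3.6/15.50 = 2.1715 × 0.23226 = 0.50435.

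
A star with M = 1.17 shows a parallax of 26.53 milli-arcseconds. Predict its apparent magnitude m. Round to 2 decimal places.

d = 1/p = 1/0.02653″ = 37.693 pc.
m − M = 5 log₁₀ d − 5 = 5 log₁₀(37.693) − 5 = 7.8813 − 5 = 2.8813.
m = M + (m − M) = 1.17 + 2.8813 = 4.05.

m = 4.05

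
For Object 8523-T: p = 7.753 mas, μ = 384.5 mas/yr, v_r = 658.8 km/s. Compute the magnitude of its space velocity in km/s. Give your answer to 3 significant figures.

d = 1/p = 1/0.007753″ = 128.98 pc.
μ = 384.5 mas/yr = 0.3845 ″/yr.
v_t = 4.740 μ d = 4.740 × 0.3845 × 128.98 = 235.07 km/s.
v = √(v_r² + v_t²) = √(658.8² + 235.07²) = √489275 = 699.48 km/s.

699 km/s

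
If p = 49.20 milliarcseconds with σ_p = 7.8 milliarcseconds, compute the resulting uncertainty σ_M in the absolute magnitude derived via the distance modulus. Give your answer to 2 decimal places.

M = m − 5 log₁₀ d + 5 = m + 5 log₁₀ p + 5, so ∂M/∂p = 5/(p ln 10).
σ_M = (5/ln 10) · (σ_p/p) = 2.1715 × 7.8/49.20 = 2.1715 × 0.15854 = 0.34427.

σ_M = 0.34 mag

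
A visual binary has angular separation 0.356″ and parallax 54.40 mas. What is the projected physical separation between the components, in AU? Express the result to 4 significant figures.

d = 1/p = 1/0.05440″ = 18.382 pc.
At distance d (pc), an angle of θ arcsec spans θ·d AU: s = 0.356 × 18.382 = 6.544 AU.

6.544 AU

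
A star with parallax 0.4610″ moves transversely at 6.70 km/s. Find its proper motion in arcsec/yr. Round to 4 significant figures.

0.6516 arcsec/yr

d = 1/p = 1/0.4610″ = 2.1692 pc.
μ = v_t / (4.74 d) = 6.70 / (4.74 × 2.1692) = 6.70 / 10.282 = 0.65162 ″/yr.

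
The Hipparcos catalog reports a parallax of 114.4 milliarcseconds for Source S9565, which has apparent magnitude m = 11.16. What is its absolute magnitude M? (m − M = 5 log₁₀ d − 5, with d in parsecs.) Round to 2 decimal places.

M = 11.45

d = 1/p = 1/0.1144″ = 8.7413 pc.
m − M = 5 log₁₀(8.7413) − 5 = 4.7079 − 5 = -0.2921.
M = m − (m − M) = 11.16 − (-0.2921) = 11.45.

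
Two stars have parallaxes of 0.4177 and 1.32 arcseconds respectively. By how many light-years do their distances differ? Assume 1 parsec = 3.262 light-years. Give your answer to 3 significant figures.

5.34 ly

d_A = 1/0.4177″ = 2.3941 pc; d_B = 1/1.320″ = 0.75758 pc.
|d_B − d_A| = |0.75758 − 2.3941| = 1.6365 pc = 1.6365 × 3.262 ly = 5.3383 ly.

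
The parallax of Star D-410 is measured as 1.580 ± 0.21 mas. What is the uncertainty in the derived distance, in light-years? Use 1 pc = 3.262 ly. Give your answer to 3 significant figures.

274 ly

d = 1/p, so σ_d = σ_p / p².
σ_d = 0.000210 / (0.001580)² = 0.000210 / 0.0000024964 = 84.121 pc = 84.121 × 3.262 ly = 274.4 ly.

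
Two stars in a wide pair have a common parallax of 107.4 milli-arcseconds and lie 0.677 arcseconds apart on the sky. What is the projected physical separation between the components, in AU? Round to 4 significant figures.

d = 1/p = 1/0.1074″ = 9.311 pc.
At distance d (pc), an angle of θ arcsec spans θ·d AU: s = 0.677 × 9.311 = 6.3035 AU.

6.304 AU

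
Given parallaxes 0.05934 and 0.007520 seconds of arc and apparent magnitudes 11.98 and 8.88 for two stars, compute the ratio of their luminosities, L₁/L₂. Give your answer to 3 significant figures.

L₁/L₂ = 0.000924

d₁ = 1/p₁ = 1/0.05934″ = 16.852 pc; d₂ = 1/p₂ = 1/0.007520″ = 132.98 pc.
M₁ = m₁ − 5 log₁₀ d₁ + 5 = 11.98 − 6.1333 + 5 = 10.8467.
M₂ = 8.88 − 10.6189 + 5 = 3.2611.
L₁/L₂ = 10^(0.4(M₂ − M₁)) = 10^(0.4 × (-7.5856)) = 10^(-3.03424) = 0.00092419.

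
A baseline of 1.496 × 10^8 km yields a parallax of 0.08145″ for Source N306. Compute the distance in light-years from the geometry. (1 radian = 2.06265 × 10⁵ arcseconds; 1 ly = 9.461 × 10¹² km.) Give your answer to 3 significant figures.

θ = 0.08145″ = 0.08145/206265 = 3.9488 × 10^-7 rad.
d = B/θ = (1.496 × 10^8) / (3.9488 × 10^-7) = 3.7885 × 10^14 km = (3.7885 × 10^14) / (9.461 × 10^12) ly = 40.043 ly.

40.0 ly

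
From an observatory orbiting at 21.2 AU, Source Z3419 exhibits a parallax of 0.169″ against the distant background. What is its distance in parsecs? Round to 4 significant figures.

With baseline B (in AU) and parallax p (in arcsec), d = B/p parsecs.
d = 21.2 / 0.169 = 125.44 pc.

125.4 pc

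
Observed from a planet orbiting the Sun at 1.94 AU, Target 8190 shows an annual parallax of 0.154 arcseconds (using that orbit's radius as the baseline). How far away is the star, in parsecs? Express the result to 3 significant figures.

With baseline B (in AU) and parallax p (in arcsec), d = B/p parsecs.
d = 1.94 / 0.154 = 12.597 pc.

12.6 pc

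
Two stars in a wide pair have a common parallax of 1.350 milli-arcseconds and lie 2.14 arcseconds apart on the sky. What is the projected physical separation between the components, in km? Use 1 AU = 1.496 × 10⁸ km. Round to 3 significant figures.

d = 1/p = 1/0.001350″ = 740.74 pc.
At distance d (pc), an angle of θ arcsec spans θ·d AU: s = 2.14 × 740.74 = 1585.2 AU.
= 1585.2 × 1.496 × 10⁸ km = 2.3715 × 10^11 km.

2.37 × 10^11 km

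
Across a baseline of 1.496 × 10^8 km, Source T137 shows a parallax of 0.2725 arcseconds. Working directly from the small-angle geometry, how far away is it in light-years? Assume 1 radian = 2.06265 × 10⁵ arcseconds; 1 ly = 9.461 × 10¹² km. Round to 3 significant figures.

θ = 0.2725″ = 0.2725/206265 = 1.3211 × 10^-6 rad.
d = B/θ = (1.496 × 10^8) / (1.3211 × 10^-6) = 1.1324 × 10^14 km = (1.1324 × 10^14) / (9.461 × 10^12) ly = 11.969 ly.

12.0 ly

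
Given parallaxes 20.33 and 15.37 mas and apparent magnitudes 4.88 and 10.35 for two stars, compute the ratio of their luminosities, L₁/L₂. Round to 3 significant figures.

L₁/L₂ = 88.1

d₁ = 1/p₁ = 1/0.02033″ = 49.188 pc; d₂ = 1/p₂ = 1/0.01537″ = 65.062 pc.
M₁ = m₁ − 5 log₁₀ d₁ + 5 = 4.88 − 8.4593 + 5 = 1.4207.
M₂ = 10.35 − 9.0666 + 5 = 6.2834.
L₁/L₂ = 10^(0.4(M₂ − M₁)) = 10^(0.4 × 4.8627) = 10^1.94508 = 88.121.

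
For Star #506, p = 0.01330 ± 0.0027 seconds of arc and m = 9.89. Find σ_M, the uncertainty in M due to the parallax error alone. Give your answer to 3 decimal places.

σ_M = 0.441 mag

M = m − 5 log₁₀ d + 5 = m + 5 log₁₀ p + 5, so ∂M/∂p = 5/(p ln 10).
σ_M = (5/ln 10) · (σ_p/p) = 2.1715 × 0.0027/0.01330 = 2.1715 × 0.20301 = 0.44084.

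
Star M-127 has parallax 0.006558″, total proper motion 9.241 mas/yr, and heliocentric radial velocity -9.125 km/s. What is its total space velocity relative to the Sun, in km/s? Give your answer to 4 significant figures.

d = 1/p = 1/0.006558″ = 152.49 pc.
μ = 9.241 mas/yr = 0.009241 ″/yr.
v_t = 4.740 μ d = 4.740 × 0.009241 × 152.49 = 6.6794 km/s.
v = √(v_r² + v_t²) = √((-9.125)² + 6.6794²) = √127.88 = 11.308 km/s.

11.31 km/s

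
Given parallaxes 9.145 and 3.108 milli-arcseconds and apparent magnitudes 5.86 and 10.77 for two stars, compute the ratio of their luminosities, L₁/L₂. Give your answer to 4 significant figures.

L₁/L₂ = 10.63

d₁ = 1/p₁ = 1/0.009145″ = 109.35 pc; d₂ = 1/p₂ = 1/0.003108″ = 321.75 pc.
M₁ = m₁ − 5 log₁₀ d₁ + 5 = 5.86 − 10.1941 + 5 = 0.6659.
M₂ = 10.77 − 12.5376 + 5 = 3.2324.
L₁/L₂ = 10^(0.4(M₂ − M₁)) = 10^(0.4 × 2.5665) = 10^1.02660 = 10.632.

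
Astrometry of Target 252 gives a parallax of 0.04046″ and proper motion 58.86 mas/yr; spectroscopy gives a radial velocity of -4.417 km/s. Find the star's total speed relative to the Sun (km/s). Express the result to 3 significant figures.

d = 1/p = 1/0.04046″ = 24.716 pc.
μ = 58.86 mas/yr = 0.05886 ″/yr.
v_t = 4.740 μ d = 4.740 × 0.05886 × 24.716 = 6.8957 km/s.
v = √(v_r² + v_t²) = √((-4.417)² + 6.8957²) = √67.0606 = 8.1891 km/s.

8.19 km/s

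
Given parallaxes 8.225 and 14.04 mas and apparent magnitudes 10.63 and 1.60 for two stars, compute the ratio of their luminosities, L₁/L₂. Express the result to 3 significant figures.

d₁ = 1/p₁ = 1/0.008225″ = 121.58 pc; d₂ = 1/p₂ = 1/0.01404″ = 71.225 pc.
M₁ = m₁ − 5 log₁₀ d₁ + 5 = 10.63 − 10.4243 + 5 = 5.2057.
M₂ = 1.60 − 9.2632 + 5 = -2.6632.
L₁/L₂ = 10^(0.4(M₂ − M₁)) = 10^(0.4 × (-7.8689)) = 10^(-3.14756) = 0.00071193.

L₁/L₂ = 0.000712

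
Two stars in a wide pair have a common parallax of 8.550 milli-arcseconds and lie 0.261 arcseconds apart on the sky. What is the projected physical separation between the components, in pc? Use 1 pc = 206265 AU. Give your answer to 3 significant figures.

0.000148 pc

d = 1/p = 1/0.008550″ = 116.96 pc.
At distance d (pc), an angle of θ arcsec spans θ·d AU: s = 0.261 × 116.96 = 30.527 AU.
= 30.527 / 206265 = 0.00014800 pc.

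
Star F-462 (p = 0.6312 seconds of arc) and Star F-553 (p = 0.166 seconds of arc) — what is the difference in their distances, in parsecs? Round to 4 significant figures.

4.440 pc

d_A = 1/0.6312″ = 1.5843 pc; d_B = 1/0.1660″ = 6.0241 pc.
|d_B − d_A| = |6.0241 − 1.5843| = 4.4398 pc.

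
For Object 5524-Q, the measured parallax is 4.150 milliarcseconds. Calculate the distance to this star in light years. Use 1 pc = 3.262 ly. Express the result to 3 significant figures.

786 light years

p = 4.150 milliarcseconds = 0.004150 arcsec.
d = 1/p = 1/0.004150 = 240.96 pc.
In light-years: 240.96 × 3.262 = 786.01 ly.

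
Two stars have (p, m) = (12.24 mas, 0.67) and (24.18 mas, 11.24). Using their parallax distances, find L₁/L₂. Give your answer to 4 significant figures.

L₁/L₂ = 65970

d₁ = 1/p₁ = 1/0.01224″ = 81.699 pc; d₂ = 1/p₂ = 1/0.02418″ = 41.356 pc.
M₁ = m₁ − 5 log₁₀ d₁ + 5 = 0.67 − 9.5611 + 5 = -3.8911.
M₂ = 11.24 − 8.0827 + 5 = 8.1573.
L₁/L₂ = 10^(0.4(M₂ − M₁)) = 10^(0.4 × 12.0484) = 10^4.81936 = 65972.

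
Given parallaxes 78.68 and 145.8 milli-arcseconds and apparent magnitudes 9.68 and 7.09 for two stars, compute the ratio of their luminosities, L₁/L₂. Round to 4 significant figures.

L₁/L₂ = 0.3161

d₁ = 1/p₁ = 1/0.07868″ = 12.71 pc; d₂ = 1/p₂ = 1/0.1458″ = 6.8587 pc.
M₁ = m₁ − 5 log₁₀ d₁ + 5 = 9.68 − 5.5207 + 5 = 9.1593.
M₂ = 7.09 − 4.1812 + 5 = 7.9088.
L₁/L₂ = 10^(0.4(M₂ − M₁)) = 10^(0.4 × (-1.2505)) = 10^(-0.50020) = 0.31608.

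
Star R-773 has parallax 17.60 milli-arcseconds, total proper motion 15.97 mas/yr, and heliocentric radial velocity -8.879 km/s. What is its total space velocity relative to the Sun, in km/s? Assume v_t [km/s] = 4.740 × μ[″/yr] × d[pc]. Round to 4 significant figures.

9.866 km/s

d = 1/p = 1/0.01760″ = 56.818 pc.
μ = 15.97 mas/yr = 0.01597 ″/yr.
v_t = 4.740 μ d = 4.740 × 0.01597 × 56.818 = 4.301 km/s.
v = √(v_r² + v_t²) = √((-8.879)² + 4.301²) = √97.3352 = 9.8659 km/s.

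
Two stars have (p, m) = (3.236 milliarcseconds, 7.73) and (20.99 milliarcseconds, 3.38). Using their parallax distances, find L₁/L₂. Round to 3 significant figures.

d₁ = 1/p₁ = 1/0.003236″ = 309.02 pc; d₂ = 1/p₂ = 1/0.02099″ = 47.642 pc.
M₁ = m₁ − 5 log₁₀ d₁ + 5 = 7.73 − 12.4499 + 5 = 0.2801.
M₂ = 3.38 − 8.3899 + 5 = -0.0099.
L₁/L₂ = 10^(0.4(M₂ − M₁)) = 10^(0.4 × (-0.2900)) = 10^(-0.11600) = 0.7656.

L₁/L₂ = 0.766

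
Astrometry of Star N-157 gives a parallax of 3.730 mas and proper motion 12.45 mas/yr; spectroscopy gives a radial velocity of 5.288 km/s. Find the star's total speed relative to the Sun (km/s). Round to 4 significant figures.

16.68 km/s

d = 1/p = 1/0.003730″ = 268.1 pc.
μ = 12.45 mas/yr = 0.01245 ″/yr.
v_t = 4.740 μ d = 4.740 × 0.01245 × 268.1 = 15.821 km/s.
v = √(v_r² + v_t²) = √(5.288² + 15.821²) = √278.267 = 16.681 km/s.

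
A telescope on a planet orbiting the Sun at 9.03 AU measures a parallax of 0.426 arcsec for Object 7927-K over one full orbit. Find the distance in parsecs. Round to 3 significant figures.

With baseline B (in AU) and parallax p (in arcsec), d = B/p parsecs.
d = 9.03 / 0.426 = 21.197 pc.

21.2 pc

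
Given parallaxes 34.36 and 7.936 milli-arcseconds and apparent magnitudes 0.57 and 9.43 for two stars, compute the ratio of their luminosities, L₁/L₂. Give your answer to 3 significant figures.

L₁/L₂ = 187

d₁ = 1/p₁ = 1/0.03436″ = 29.104 pc; d₂ = 1/p₂ = 1/0.007936″ = 126.01 pc.
M₁ = m₁ − 5 log₁₀ d₁ + 5 = 0.57 − 7.3198 + 5 = -1.7498.
M₂ = 9.43 − 10.5020 + 5 = 3.9280.
L₁/L₂ = 10^(0.4(M₂ − M₁)) = 10^(0.4 × 5.6778) = 10^2.27112 = 186.69.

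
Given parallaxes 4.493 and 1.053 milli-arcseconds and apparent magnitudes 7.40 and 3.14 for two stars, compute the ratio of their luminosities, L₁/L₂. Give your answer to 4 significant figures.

d₁ = 1/p₁ = 1/0.004493″ = 222.57 pc; d₂ = 1/p₂ = 1/0.001053″ = 949.67 pc.
M₁ = m₁ − 5 log₁₀ d₁ + 5 = 7.40 − 11.7373 + 5 = 0.6627.
M₂ = 3.14 − 14.8879 + 5 = -6.7479.
L₁/L₂ = 10^(0.4(M₂ − M₁)) = 10^(0.4 × (-7.4106)) = 10^(-2.96424) = 0.0010858.

L₁/L₂ = 0.001086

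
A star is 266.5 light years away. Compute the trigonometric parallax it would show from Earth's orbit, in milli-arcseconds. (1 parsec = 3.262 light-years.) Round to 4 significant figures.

d = 266.5 ly ÷ 3.262 = 81.698 pc.
p = 1/d = 1/81.698 = 0.01224 arcsec.
= 0.01224 × 1000 = 12.24 mas.

12.24 mas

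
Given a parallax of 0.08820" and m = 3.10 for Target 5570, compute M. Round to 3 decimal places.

M = 2.827

d = 1/p = 1/0.08820″ = 11.338 pc.
m − M = 5 log₁₀(11.338) − 5 = 5.2727 − 5 = 0.2727.
M = m − (m − M) = 3.10 − 0.2727 = 2.827.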